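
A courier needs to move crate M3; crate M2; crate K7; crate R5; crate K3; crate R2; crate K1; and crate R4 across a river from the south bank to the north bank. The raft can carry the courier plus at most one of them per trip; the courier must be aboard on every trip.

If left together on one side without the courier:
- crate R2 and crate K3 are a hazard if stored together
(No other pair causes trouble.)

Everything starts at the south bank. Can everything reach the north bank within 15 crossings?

Yes

Yes — this plan uses 15 crossings (≤ 15):
1. Courier goes to the north bank with crate K3.  [the south bank: crate K1, crate K7, crate M2, crate M3, crate R2, crate R4, crate R5 | the north bank: crate K3]
2. Courier goes back to the south bank alone.  [the south bank: crate K1, crate K7, crate M2, crate M3, crate R2, crate R4, crate R5 | the north bank: crate K3]
3. Courier goes to the north bank with crate M3.  [the south bank: crate K1, crate K7, crate M2, crate R2, crate R4, crate R5 | the north bank: crate K3, crate M3]
4. Courier goes back to the south bank alone.  [the south bank: crate K1, crate K7, crate M2, crate R2, crate R4, crate R5 | the north bank: crate K3, crate M3]
5. Courier goes to the north bank with crate M2.  [the south bank: crate K1, crate K7, crate R2, crate R4, crate R5 | the north bank: crate K3, crate M2, crate M3]
6. Courier goes back to the south bank alone.  [the south bank: crate K1, crate K7, crate R2, crate R4, crate R5 | the north bank: crate K3, crate M2, crate M3]
7. Courier goes to the north bank with crate K7.  [the south bank: crate K1, crate R2, crate R4, crate R5 | the north bank: crate K3, crate K7, crate M2, crate M3]
8. Courier goes back to the south bank alone.  [the south bank: crate K1, crate R2, crate R4, crate R5 | the north bank: crate K3, crate K7, crate M2, crate M3]
9. Courier goes to the north bank with crate R5.  [the south bank: crate K1, crate R2, crate R4 | the north bank: crate K3, crate K7, crate M2, crate M3, crate R5]
10. Courier goes back to the south bank alone.  [the south bank: crate K1, crate R2, crate R4 | the north bank: crate K3, crate K7, crate M2, crate M3, crate R5]
11. Courier goes to the north bank with crate K1.  [the south bank: crate R2, crate R4 | the north bank: crate K1, crate K3, crate K7, crate M2, crate M3, crate R5]
12. Courier goes back to the south bank alone.  [the south bank: crate R2, crate R4 | the north bank: crate K1, crate K3, crate K7, crate M2, crate M3, crate R5]
13. Courier goes to the north bank with crate R4.  [the south bank: crate R2 | the north bank: crate K1, crate K3, crate K7, crate M2, crate M3, crate R4, crate R5]
14. Courier goes back to the south bank alone.  [the south bank: crate R2 | the north bank: crate K1, crate K3, crate K7, crate M2, crate M3, crate R4, crate R5]
15. Courier goes to the north bank with crate R2.  [the south bank: — | the north bank: crate K1, crate K3, crate K7, crate M2, crate M3, crate R2, crate R4, crate R5]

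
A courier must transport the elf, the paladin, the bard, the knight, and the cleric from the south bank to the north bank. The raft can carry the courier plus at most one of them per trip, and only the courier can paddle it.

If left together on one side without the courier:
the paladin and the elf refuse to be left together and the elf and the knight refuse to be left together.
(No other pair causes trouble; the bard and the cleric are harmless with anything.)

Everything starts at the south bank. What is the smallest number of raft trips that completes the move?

11

Counting alone: the courier can take at most 1 across per trip to the north bank, so moving all 5 needs at least 5 loaded trips out, with a return between consecutive ones — at least 9 crossings.
The safety rule pushes this higher. Following every safe sequence of crossings, the most of the 5 that can be at the north bank as the raft arrives there on crossing 9 is 4 — never all 5.
So no plan with fewer than 11 crossings exists, and this one achieves 11:
1. Courier goes to the north bank with the elf.  [the south bank: the bard, the cleric, the knight, the paladin | the north bank: the elf]
2. Courier goes back to the south bank alone.  [the south bank: the bard, the cleric, the knight, the paladin | the north bank: the elf]
3. Courier goes to the north bank with the paladin.  [the south bank: the bard, the cleric, the knight | the north bank: the elf, the paladin]
4. Courier goes back to the south bank with the elf.  [the south bank: the bard, the cleric, the elf, the knight | the north bank: the paladin]
5. Courier goes to the north bank with the knight.  [the south bank: the bard, the cleric, the elf | the north bank: the knight, the paladin]
6. Courier goes back to the south bank alone.  [the south bank: the bard, the cleric, the elf | the north bank: the knight, the paladin]
7. Courier goes to the north bank with the bard.  [the south bank: the cleric, the elf | the north bank: the bard, the knight, the paladin]
8. Courier goes back to the south bank alone.  [the south bank: the cleric, the elf | the north bank: the bard, the knight, the paladin]
9. Courier goes to the north bank with the cleric.  [the south bank: the elf | the north bank: the bard, the cleric, the knight, the paladin]
10. Courier goes back to the south bank alone.  [the south bank: the elf | the north bank: the bard, the cleric, the knight, the paladin]
11. Courier goes to the north bank with the elf.  [the south bank: — | the north bank: the bard, the cleric, the elf, the knight, the paladin]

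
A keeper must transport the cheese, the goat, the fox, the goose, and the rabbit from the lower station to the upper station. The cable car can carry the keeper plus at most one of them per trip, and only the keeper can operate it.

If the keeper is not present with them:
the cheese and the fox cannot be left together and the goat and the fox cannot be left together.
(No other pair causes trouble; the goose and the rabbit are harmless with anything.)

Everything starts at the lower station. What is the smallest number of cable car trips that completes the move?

Counting alone: the keeper can take at most 1 across per trip to the upper station, so moving all 5 needs at least 5 loaded trips out, with a return between consecutive ones — at least 9 crossings.
The safety rule pushes this higher. Following every safe sequence of crossings, the most of the 5 that can be at the upper station as the cable car arrives there on crossing 9 is 4 — never all 5.
So no plan with fewer than 11 crossings exists, and this one achieves 11:
1. Keeper goes to the upper station with the fox.  [the lower station: the cheese, the goat, the goose, the rabbit | the upper station: the fox]
2. Keeper goes back to the lower station alone.  [the lower station: the cheese, the goat, the goose, the rabbit | the upper station: the fox]
3. Keeper goes to the upper station with the cheese.  [the lower station: the goat, the goose, the rabbit | the upper station: the cheese, the fox]
4. Keeper goes back to the lower station with the fox.  [the lower station: the fox, the goat, the goose, the rabbit | the upper station: the cheese]
5. Keeper goes to the upper station with the goat.  [the lower station: the fox, the goose, the rabbit | the upper station: the cheese, the goat]
6. Keeper goes back to the lower station alone.  [the lower station: the fox, the goose, the rabbit | the upper station: the cheese, the goat]
7. Keeper goes to the upper station with the goose.  [the lower station: the fox, the rabbit | the upper station: the cheese, the goat, the goose]
8. Keeper goes back to the lower station alone.  [the lower station: the fox, the rabbit | the upper station: the cheese, the goat, the goose]
9. Keeper goes to the upper station with the rabbit.  [the lower station: the fox | the upper station: the cheese, the goat, the goose, the rabbit]
10. Keeper goes back to the lower station alone.  [the lower station: the fox | the upper station: the cheese, the goat, the goose, the rabbit]
11. Keeper goes to the upper station with the fox.  [the lower station: — | the upper station: the cheese, the fox, the goat, the goose, the rabbit]

11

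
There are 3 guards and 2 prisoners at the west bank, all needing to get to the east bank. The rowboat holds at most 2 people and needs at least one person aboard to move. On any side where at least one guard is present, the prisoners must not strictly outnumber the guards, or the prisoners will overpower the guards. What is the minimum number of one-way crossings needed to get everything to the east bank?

Counting alone: each trip to the east bank takes at most 2 across and each return brings at least 1 back, so after t trips out (and t−1 returns) at most 2t − (t−1) of the 5 are across; that first reaches 5 at t = 4, so at least 7 crossings are needed.
The plan below uses exactly 7 crossings, so it is optimal:
1. 2 prisoners → the east bank.  (the west bank: 3G 0P; the east bank: 0G 2P)
2. 1 prisoner ← the west bank.  (the west bank: 3G 1P; the east bank: 0G 1P)
3. 2 guards → the east bank.  (the west bank: 1G 1P; the east bank: 2G 1P)
4. 1 guard ← the west bank.  (the west bank: 2G 1P; the east bank: 1G 1P)
5. 1 guard and 1 prisoner → the east bank.  (the west bank: 1G 0P; the east bank: 2G 2P)
6. 1 prisoner ← the west bank.  (the west bank: 1G 1P; the east bank: 2G 1P)
7. 1 guard and 1 prisoner → the east bank.  (the west bank: 0G 0P; the east bank: 3G 2P)

7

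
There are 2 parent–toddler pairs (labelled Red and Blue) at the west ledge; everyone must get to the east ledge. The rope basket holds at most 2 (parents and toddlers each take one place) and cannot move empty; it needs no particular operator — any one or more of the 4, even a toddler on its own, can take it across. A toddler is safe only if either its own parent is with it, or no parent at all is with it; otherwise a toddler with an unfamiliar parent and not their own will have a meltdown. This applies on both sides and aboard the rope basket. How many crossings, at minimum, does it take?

5

Counting alone: each trip to the east ledge takes at most 2 across and each return brings at least 1 back, so after t trips out (and t−1 returns) at most 2t − (t−1) of the 4 are across; that first reaches 4 at t = 3, so at least 5 crossings are needed.
The plan below uses exactly 5 crossings, so it is optimal:
1. parent Red and toddler Red cross → the east ledge.
2. parent Red crosses ← the west ledge.
3. parent Blue and parent Red cross → the east ledge.
4. parent Blue crosses ← the west ledge.
5. parent Blue and toddler Blue cross → the east ledge.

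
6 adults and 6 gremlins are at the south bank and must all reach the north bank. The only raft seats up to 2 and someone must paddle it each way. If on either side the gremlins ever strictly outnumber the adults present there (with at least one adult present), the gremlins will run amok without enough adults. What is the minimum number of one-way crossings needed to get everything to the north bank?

impossible

Following every safe sequence of crossings from the start, the most of the 12 that can be at the north bank as the raft arrives there on crossings 1, 3, 5, 7, 9 is 2, 3, 4, 5, 6 respectively; the best ever achieved is 6 of 12.
From crossing 11 on, no configuration arises that was not already reachable earlier: only 15 distinct safe configurations (who is on which side, and where the raft is) can ever be reached, none of them has everyone across, and every continuation just revisits them. They are: 0 adults + 0 gremlins across (raft back at the start); 0 adults + 1 gremlin across (raft there); 0 adults + 1 gremlin across (raft back at the start); 0 adults + 2 gremlins across (raft there); 0 adults + 2 gremlins across (raft back at the start); 0 adults + 3 gremlins across (raft there); 0 adults + 3 gremlins across (raft back at the start); 0 adults + 4 gremlins across (raft there); 0 adults + 4 gremlins across (raft back at the start); 0 adults + 5 gremlins across (raft there); 0 adults + 5 gremlins across (raft back at the start); 0 adults + 6 gremlins across (raft there); 1 adult + 1 gremlin across (raft there); 1 adult + 1 gremlin across (raft back at the start); 2 adults + 2 gremlins across (raft there). So no valid plan exists.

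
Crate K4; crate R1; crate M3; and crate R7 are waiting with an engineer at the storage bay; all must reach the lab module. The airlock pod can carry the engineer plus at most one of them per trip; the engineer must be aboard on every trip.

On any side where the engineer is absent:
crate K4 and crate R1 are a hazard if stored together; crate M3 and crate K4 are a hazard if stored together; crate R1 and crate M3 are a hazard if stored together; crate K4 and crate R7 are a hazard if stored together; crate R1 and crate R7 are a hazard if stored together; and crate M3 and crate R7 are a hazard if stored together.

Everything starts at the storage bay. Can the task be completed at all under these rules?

No

Whatever the first load, the items left behind include a forbidden pair without the engineer. No opening move is safe, so no plan exists.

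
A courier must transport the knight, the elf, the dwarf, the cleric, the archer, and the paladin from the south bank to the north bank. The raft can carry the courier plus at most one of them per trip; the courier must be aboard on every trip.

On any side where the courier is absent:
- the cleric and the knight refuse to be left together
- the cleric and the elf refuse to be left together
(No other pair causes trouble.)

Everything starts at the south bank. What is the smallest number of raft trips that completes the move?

Counting alone: the courier can take at most 1 across per trip to the north bank, so moving all 6 needs at least 6 loaded trips out, with a return between consecutive ones — at least 11 crossings.
The safety rule pushes this higher. Following every safe sequence of crossings, the most of the 6 that can be at the north bank as the raft arrives there on crossing 11 is 5 — never all 6.
So no plan with fewer than 13 crossings exists, and this one achieves 13:
1. Courier goes to the north bank with the cleric.  [the south bank: the archer, the dwarf, the elf, the knight, the paladin | the north bank: the cleric]
2. Courier goes back to the south bank alone.  [the south bank: the archer, the dwarf, the elf, the knight, the paladin | the north bank: the cleric]
3. Courier goes to the north bank with the knight.  [the south bank: the archer, the dwarf, the elf, the paladin | the north bank: the cleric, the knight]
4. Courier goes back to the south bank with the cleric.  [the south bank: the archer, the cleric, the dwarf, the elf, the paladin | the north bank: the knight]
5. Courier goes to the north bank with the elf.  [the south bank: the archer, the cleric, the dwarf, the paladin | the north bank: the elf, the knight]
6. Courier goes back to the south bank alone.  [the south bank: the archer, the cleric, the dwarf, the paladin | the north bank: the elf, the knight]
7. Courier goes to the north bank with the dwarf.  [the south bank: the archer, the cleric, the paladin | the north bank: the dwarf, the elf, the knight]
8. Courier goes back to the south bank alone.  [the south bank: the archer, the cleric, the paladin | the north bank: the dwarf, the elf, the knight]
9. Courier goes to the north bank with the archer.  [the south bank: the cleric, the paladin | the north bank: the archer, the dwarf, the elf, the knight]
10. Courier goes back to the south bank alone.  [the south bank: the cleric, the paladin | the north bank: the archer, the dwarf, the elf, the knight]
11. Courier goes to the north bank with the paladin.  [the south bank: the cleric | the north bank: the archer, the dwarf, the elf, the knight, the paladin]
12. Courier goes back to the south bank alone.  [the south bank: the cleric | the north bank: the archer, the dwarf, the elf, the knight, the paladin]
13. Courier goes to the north bank with the cleric.  [the south bank: — | the north bank: the archer, the cleric, the dwarf, the elf, the knight, the paladin]

13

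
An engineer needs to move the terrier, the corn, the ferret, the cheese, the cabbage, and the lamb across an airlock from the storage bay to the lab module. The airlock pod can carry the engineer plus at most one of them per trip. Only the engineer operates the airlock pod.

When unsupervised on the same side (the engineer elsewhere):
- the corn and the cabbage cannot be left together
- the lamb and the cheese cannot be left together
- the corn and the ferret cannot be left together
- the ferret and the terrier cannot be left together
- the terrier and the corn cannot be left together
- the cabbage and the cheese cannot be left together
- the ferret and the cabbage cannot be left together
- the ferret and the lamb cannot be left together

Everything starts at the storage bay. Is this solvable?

Whatever the first load, the items left behind include a forbidden pair without the engineer. No opening move is safe, so no plan exists.

No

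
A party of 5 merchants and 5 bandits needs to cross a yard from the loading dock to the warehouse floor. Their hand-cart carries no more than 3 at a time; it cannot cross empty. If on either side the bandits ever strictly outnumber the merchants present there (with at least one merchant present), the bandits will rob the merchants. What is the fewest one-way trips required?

Counting alone: each trip to the warehouse floor takes at most 3 across and each return brings at least 1 back, so after t trips out (and t−1 returns) at most 3t − (t−1) of the 10 are across; that first reaches 10 at t = 5, so at least 9 crossings are needed.
The safety rule pushes this higher. Following every safe sequence of crossings, the most of the 10 that can be at the warehouse floor as the hand-cart arrives there on crossing 9 is 9 — never all 10.
So no plan with fewer than 11 crossings exists, and this one achieves 11:
1. 2 bandits → the warehouse floor.  (the loading dock: 5M 3B; the warehouse floor: 0M 2B)
2. 1 bandit ← the loading dock.  (the loading dock: 5M 4B; the warehouse floor: 0M 1B)
3. 3 bandits → the warehouse floor.  (the loading dock: 5M 1B; the warehouse floor: 0M 4B)
4. 1 bandit ← the loading dock.  (the loading dock: 5M 2B; the warehouse floor: 0M 3B)
5. 3 merchants → the warehouse floor.  (the loading dock: 2M 2B; the warehouse floor: 3M 3B)
6. 1 merchant and 1 bandit ← the loading dock.  (the loading dock: 3M 3B; the warehouse floor: 2M 2B)
7. 3 merchants → the warehouse floor.  (the loading dock: 0M 3B; the warehouse floor: 5M 2B)
8. 1 bandit ← the loading dock.  (the loading dock: 0M 4B; the warehouse floor: 5M 1B)
9. 2 bandits → the warehouse floor.  (the loading dock: 0M 2B; the warehouse floor: 5M 3B)
10. 1 bandit ← the loading dock.  (the loading dock: 0M 3B; the warehouse floor: 5M 2B)
11. 3 bandits → the warehouse floor.  (the loading dock: 0M 0B; the warehouse floor: 5M 5B)

11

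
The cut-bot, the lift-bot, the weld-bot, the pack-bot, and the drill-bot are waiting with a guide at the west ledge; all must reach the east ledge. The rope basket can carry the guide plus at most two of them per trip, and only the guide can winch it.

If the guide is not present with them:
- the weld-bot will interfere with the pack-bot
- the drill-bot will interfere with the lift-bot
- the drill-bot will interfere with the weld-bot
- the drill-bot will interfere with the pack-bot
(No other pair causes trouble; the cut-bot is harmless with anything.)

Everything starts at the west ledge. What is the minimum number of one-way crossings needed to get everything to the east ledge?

Counting alone: the guide can take at most 2 across per trip to the east ledge, so moving all 5 needs at least 3 loaded trips out, with a return between consecutive ones — at least 5 crossings.
The safety rule pushes this higher. Following every safe sequence of crossings, the most of the 5 that can be at the east ledge as the rope basket arrives there on crossing 5 is 4 — never all 5.
So no plan with fewer than 7 crossings exists, and this one achieves 7:
1. Guide goes to the east ledge with the drill-bot and the weld-bot.
2. Guide goes back to the west ledge with the weld-bot.
3. Guide goes to the east ledge with the cut-bot and the weld-bot.
4. Guide goes back to the west ledge with the weld-bot.
5. Guide goes to the east ledge with the lift-bot and the weld-bot.
6. Guide goes back to the west ledge with the drill-bot.
7. Guide goes to the east ledge with the drill-bot and the pack-bot.

7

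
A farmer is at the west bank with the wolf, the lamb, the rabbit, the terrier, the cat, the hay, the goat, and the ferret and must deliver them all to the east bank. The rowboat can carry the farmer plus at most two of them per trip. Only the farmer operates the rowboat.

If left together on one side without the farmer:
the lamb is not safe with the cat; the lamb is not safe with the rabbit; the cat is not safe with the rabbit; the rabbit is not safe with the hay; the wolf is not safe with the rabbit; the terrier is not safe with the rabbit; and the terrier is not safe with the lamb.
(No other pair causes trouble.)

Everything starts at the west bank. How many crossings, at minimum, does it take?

13

Counting alone: the farmer can take at most 2 across per trip to the east bank, so moving all 8 needs at least 4 loaded trips out, with a return between consecutive ones — at least 7 crossings.
The safety rule pushes this higher. Following every safe sequence of crossings, the most of the 8 that can be at the east bank as the rowboat arrives there on crossings 7, 9, 11 is 5, 6, 7 respectively — never all 8.
So no plan with fewer than 13 crossings exists, and this one achieves 13:
1. Farmer goes to the east bank with the lamb and the rabbit.
2. Farmer goes back to the west bank with the lamb.
3. Farmer goes to the east bank with the lamb and the wolf.
4. Farmer goes back to the west bank with the rabbit.
5. Farmer goes to the east bank with the hay and the rabbit.
6. Farmer goes back to the west bank with the rabbit.
7. Farmer goes to the east bank with the goat and the rabbit.
8. Farmer goes back to the west bank with the rabbit.
9. Farmer goes to the east bank with the ferret and the rabbit.
10. Farmer goes back to the west bank with the rabbit.
11. Farmer goes to the east bank with the cat and the terrier.
12. Farmer goes back to the west bank with the lamb.
13. Farmer goes to the east bank with the lamb and the rabbit.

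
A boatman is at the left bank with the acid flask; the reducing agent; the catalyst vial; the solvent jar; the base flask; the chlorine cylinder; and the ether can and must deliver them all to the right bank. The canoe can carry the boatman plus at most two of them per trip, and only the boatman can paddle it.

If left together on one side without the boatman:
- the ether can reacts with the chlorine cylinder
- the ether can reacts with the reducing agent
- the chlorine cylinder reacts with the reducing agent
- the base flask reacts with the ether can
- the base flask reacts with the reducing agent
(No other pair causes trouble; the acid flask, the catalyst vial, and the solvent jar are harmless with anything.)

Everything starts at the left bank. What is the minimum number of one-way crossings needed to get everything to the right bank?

11

Counting alone: the boatman can take at most 2 across per trip to the right bank, so moving all 7 needs at least 4 loaded trips out, with a return between consecutive ones — at least 7 crossings.
The safety rule pushes this higher. Following every safe sequence of crossings, the most of the 7 that can be at the right bank as the canoe arrives there on crossings 7, 9 is 5, 6 respectively — never all 7.
So no plan with fewer than 11 crossings exists, and this one achieves 11:
1. Boatman goes to the right bank with the ether can and the reducing agent.
2. Boatman goes back to the left bank with the reducing agent.
3. Boatman goes to the right bank with the acid flask and the reducing agent.
4. Boatman goes back to the left bank with the reducing agent.
5. Boatman goes to the right bank with the catalyst vial and the reducing agent.
6. Boatman goes back to the left bank with the reducing agent.
7. Boatman goes to the right bank with the reducing agent and the solvent jar.
8. Boatman goes back to the left bank with the reducing agent.
9. Boatman goes to the right bank with the base flask and the chlorine cylinder.
10. Boatman goes back to the left bank with the ether can.
11. Boatman goes to the right bank with the ether can and the reducing agent.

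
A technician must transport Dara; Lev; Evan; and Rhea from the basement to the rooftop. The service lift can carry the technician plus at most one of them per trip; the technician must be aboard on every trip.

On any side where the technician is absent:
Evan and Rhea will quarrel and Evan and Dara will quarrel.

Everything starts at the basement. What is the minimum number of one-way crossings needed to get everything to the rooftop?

9

Counting alone: the technician can take at most 1 across per trip to the rooftop, so moving all 4 needs at least 4 loaded trips out, with a return between consecutive ones — at least 7 crossings.
The safety rule pushes this higher. Following every safe sequence of crossings, the most of the 4 that can be at the rooftop as the service lift arrives there on crossing 7 is 3 — never all 4.
So no plan with fewer than 9 crossings exists, and this one achieves 9:
1. Technician goes to the rooftop with Evan.  [the basement: Dara, Lev, Rhea | the rooftop: Evan]
2. Technician goes back to the basement alone.  [the basement: Dara, Lev, Rhea | the rooftop: Evan]
3. Technician goes to the rooftop with Dara.  [the basement: Lev, Rhea | the rooftop: Dara, Evan]
4. Technician goes back to the basement with Evan.  [the basement: Evan, Lev, Rhea | the rooftop: Dara]
5. Technician goes to the rooftop with Rhea.  [the basement: Evan, Lev | the rooftop: Dara, Rhea]
6. Technician goes back to the basement alone.  [the basement: Evan, Lev | the rooftop: Dara, Rhea]
7. Technician goes to the rooftop with Lev.  [the basement: Evan | the rooftop: Dara, Lev, Rhea]
8. Technician goes back to the basement alone.  [the basement: Evan | the rooftop: Dara, Lev, Rhea]
9. Technician goes to the rooftop with Evan.  [the basement: — | the rooftop: Dara, Evan, Lev, Rhea]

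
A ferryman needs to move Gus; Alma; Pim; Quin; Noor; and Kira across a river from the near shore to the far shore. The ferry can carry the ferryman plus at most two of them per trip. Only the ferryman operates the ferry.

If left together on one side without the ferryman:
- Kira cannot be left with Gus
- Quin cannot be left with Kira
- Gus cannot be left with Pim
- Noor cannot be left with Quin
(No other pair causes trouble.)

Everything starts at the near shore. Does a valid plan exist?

Yes

1. Ferryman goes to the far shore with Gus and Quin.  [the near shore: Alma, Kira, Noor, Pim | the far shore: Gus, Quin]
2. Ferryman goes back to the near shore alone.  [the near shore: Alma, Kira, Noor, Pim | the far shore: Gus, Quin]
3. Ferryman goes to the far shore with Alma and Pim.  [the near shore: Kira, Noor | the far shore: Alma, Gus, Pim, Quin]
4. Ferryman goes back to the near shore with Gus.  [the near shore: Gus, Kira, Noor | the far shore: Alma, Pim, Quin]
5. Ferryman goes to the far shore with Kira and Noor.  [the near shore: Gus | the far shore: Alma, Kira, Noor, Pim, Quin]
6. Ferryman goes back to the near shore with Quin.  [the near shore: Gus, Quin | the far shore: Alma, Kira, Noor, Pim]
7. Ferryman goes to the far shore with Gus and Quin.  [the near shore: — | the far shore: Alma, Gus, Kira, Noor, Pim, Quin]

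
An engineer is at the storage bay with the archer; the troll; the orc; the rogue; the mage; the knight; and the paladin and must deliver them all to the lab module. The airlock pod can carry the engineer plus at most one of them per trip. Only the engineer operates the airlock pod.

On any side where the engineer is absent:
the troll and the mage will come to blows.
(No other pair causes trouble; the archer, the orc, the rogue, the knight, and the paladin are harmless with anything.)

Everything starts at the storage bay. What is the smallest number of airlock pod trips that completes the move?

13

Counting alone: the engineer can take at most 1 across per trip to the lab module, so moving all 7 needs at least 7 loaded trips out, with a return between consecutive ones — at least 13 crossings.
The plan below uses exactly 13 crossings, so it is optimal:
1. Engineer goes to the lab module with the troll.  [the storage bay: the archer, the knight, the mage, the orc, the paladin, the rogue | the lab module: the troll]
2. Engineer goes back to the storage bay alone.  [the storage bay: the archer, the knight, the mage, the orc, the paladin, the rogue | the lab module: the troll]
3. Engineer goes to the lab module with the archer.  [the storage bay: the knight, the mage, the orc, the paladin, the rogue | the lab module: the archer, the troll]
4. Engineer goes back to the storage bay alone.  [the storage bay: the knight, the mage, the orc, the paladin, the rogue | the lab module: the archer, the troll]
5. Engineer goes to the lab module with the orc.  [the storage bay: the knight, the mage, the paladin, the rogue | the lab module: the archer, the orc, the troll]
6. Engineer goes back to the storage bay alone.  [the storage bay: the knight, the mage, the paladin, the rogue | the lab module: the archer, the orc, the troll]
7. Engineer goes to the lab module with the rogue.  [the storage bay: the knight, the mage, the paladin | the lab module: the archer, the orc, the rogue, the troll]
8. Engineer goes back to the storage bay alone.  [the storage bay: the knight, the mage, the paladin | the lab module: the archer, the orc, the rogue, the troll]
9. Engineer goes to the lab module with the knight.  [the storage bay: the mage, the paladin | the lab module: the archer, the knight, the orc, the rogue, the troll]
10. Engineer goes back to the storage bay alone.  [the storage bay: the mage, the paladin | the lab module: the archer, the knight, the orc, the rogue, the troll]
11. Engineer goes to the lab module with the paladin.  [the storage bay: the mage | the lab module: the archer, the knight, the orc, the paladin, the rogue, the troll]
12. Engineer goes back to the storage bay alone.  [the storage bay: the mage | the lab module: the archer, the knight, the orc, the paladin, the rogue, the troll]
13. Engineer goes to the lab module with the mage.  [the storage bay: — | the lab module: the archer, the knight, the mage, the orc, the paladin, the rogue, the troll]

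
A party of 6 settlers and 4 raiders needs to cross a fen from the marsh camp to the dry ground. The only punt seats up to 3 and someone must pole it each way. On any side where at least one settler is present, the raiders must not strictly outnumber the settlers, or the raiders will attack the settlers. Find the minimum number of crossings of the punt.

Counting alone: each trip to the dry ground takes at most 3 across and each return brings at least 1 back, so after t trips out (and t−1 returns) at most 3t − (t−1) of the 10 are across; that first reaches 10 at t = 5, so at least 9 crossings are needed.
The plan below uses exactly 9 crossings, so it is optimal:
1. 2 raiders → the dry ground.  (the marsh camp: 6S 2R; the dry ground: 0S 2R)
2. 1 raider ← the marsh camp.  (the marsh camp: 6S 3R; the dry ground: 0S 1R)
3. 3 raiders → the dry ground.  (the marsh camp: 6S 0R; the dry ground: 0S 4R)
4. 1 raider ← the marsh camp.  (the marsh camp: 6S 1R; the dry ground: 0S 3R)
5. 3 settlers → the dry ground.  (the marsh camp: 3S 1R; the dry ground: 3S 3R)
6. 1 raider ← the marsh camp.  (the marsh camp: 3S 2R; the dry ground: 3S 2R)
7. 1 settler and 2 raiders → the dry ground.  (the marsh camp: 2S 0R; the dry ground: 4S 4R)
8. 1 raider ← the marsh camp.  (the marsh camp: 2S 1R; the dry ground: 4S 3R)
9. 2 settlers and 1 raider → the dry ground.  (the marsh camp: 0S 0R; the dry ground: 6S 4R)

9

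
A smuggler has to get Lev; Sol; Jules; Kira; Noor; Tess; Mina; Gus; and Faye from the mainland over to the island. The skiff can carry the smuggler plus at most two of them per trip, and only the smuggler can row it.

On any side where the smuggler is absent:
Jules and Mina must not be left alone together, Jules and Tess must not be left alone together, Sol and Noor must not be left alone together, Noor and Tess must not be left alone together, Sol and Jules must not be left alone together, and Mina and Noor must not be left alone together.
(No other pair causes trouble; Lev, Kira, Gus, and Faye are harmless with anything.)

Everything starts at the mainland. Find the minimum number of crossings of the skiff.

Counting alone: the smuggler can take at most 2 across per trip to the island, so moving all 9 needs at least 5 loaded trips out, with a return between consecutive ones — at least 9 crossings.
The safety rule pushes this higher. Following every safe sequence of crossings, the most of the 9 that can be at the island as the skiff arrives there on crossing 9 is 8 — never all 9.
So no plan with fewer than 11 crossings exists, and this one achieves 11:
1. Smuggler goes to the island with Jules and Noor.  [the mainland: Faye, Gus, Kira, Lev, Mina, Sol, Tess | the island: Jules, Noor]
2. Smuggler goes back to the mainland alone.  [the mainland: Faye, Gus, Kira, Lev, Mina, Sol, Tess | the island: Jules, Noor]
3. Smuggler goes to the island with Lev.  [the mainland: Faye, Gus, Kira, Mina, Sol, Tess | the island: Jules, Lev, Noor]
4. Smuggler goes back to the mainland alone.  [the mainland: Faye, Gus, Kira, Mina, Sol, Tess | the island: Jules, Lev, Noor]
5. Smuggler goes to the island with Kira and Sol.  [the mainland: Faye, Gus, Mina, Tess | the island: Jules, Kira, Lev, Noor, Sol]
6. Smuggler goes back to the mainland with Jules and Noor.  [the mainland: Faye, Gus, Jules, Mina, Noor, Tess | the island: Kira, Lev, Sol]
7. Smuggler goes to the island with Mina and Tess.  [the mainland: Faye, Gus, Jules, Noor | the island: Kira, Lev, Mina, Sol, Tess]
8. Smuggler goes back to the mainland alone.  [the mainland: Faye, Gus, Jules, Noor | the island: Kira, Lev, Mina, Sol, Tess]
9. Smuggler goes to the island with Faye and Gus.  [the mainland: Jules, Noor | the island: Faye, Gus, Kira, Lev, Mina, Sol, Tess]
10. Smuggler goes back to the mainland alone.  [the mainland: Jules, Noor | the island: Faye, Gus, Kira, Lev, Mina, Sol, Tess]
11. Smuggler goes to the island with Jules and Noor.  [the mainland: — | the island: Faye, Gus, Jules, Kira, Lev, Mina, Noor, Sol, Tess]

11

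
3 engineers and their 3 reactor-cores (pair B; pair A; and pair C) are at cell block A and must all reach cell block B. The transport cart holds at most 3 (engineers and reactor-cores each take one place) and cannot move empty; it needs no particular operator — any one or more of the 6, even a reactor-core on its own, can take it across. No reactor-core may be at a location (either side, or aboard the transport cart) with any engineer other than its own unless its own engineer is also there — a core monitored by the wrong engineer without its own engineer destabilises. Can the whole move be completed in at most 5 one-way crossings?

Yes

Yes — this plan uses 5 crossings (≤ 5):
1. engineer B and reactor-core B cross → cell block B.
2. engineer B crosses ← cell block A.
3. engineer A, engineer B, and engineer C cross → cell block B.
4. reactor-core B crosses ← cell block A.
5. reactor-core A, reactor-core B, and reactor-core C cross → cell block B.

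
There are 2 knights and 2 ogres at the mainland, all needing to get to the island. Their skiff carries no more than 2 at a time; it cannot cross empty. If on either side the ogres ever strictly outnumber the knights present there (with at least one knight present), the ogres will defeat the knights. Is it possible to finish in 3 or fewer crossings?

Counting alone: each trip to the island takes at most 2 across and each return brings at least 1 back, so after t trips out (and t−1 returns) at most 2t − (t−1) of the 4 are across; that first reaches 4 at t = 3, so at least 5 crossings are needed.
Since 3 < 5, 3 crossings cannot be enough. (The shortest complete plan in fact takes 5:)
1. 2 ogres → the island.  (the mainland: 2K 0O; the island: 0K 2O)
2. 1 ogre ← the mainland.  (the mainland: 2K 1O; the island: 0K 1O)
3. 2 knights → the island.  (the mainland: 0K 1O; the island: 2K 1O)
4. 1 ogre ← the mainland.  (the mainland: 0K 2O; the island: 2K 0O)
5. 2 ogres → the island.  (the mainland: 0K 0O; the island: 2K 2O)

No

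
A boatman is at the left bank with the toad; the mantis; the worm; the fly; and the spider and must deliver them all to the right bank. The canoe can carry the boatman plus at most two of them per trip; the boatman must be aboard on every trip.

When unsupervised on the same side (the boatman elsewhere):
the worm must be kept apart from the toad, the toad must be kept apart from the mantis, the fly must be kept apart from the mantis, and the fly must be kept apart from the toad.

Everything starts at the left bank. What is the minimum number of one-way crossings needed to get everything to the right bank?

Counting alone: the boatman can take at most 2 across per trip to the right bank, so moving all 5 needs at least 3 loaded trips out, with a return between consecutive ones — at least 5 crossings.
The safety rule pushes this higher. Following every safe sequence of crossings, the most of the 5 that can be at the right bank as the canoe arrives there on crossing 5 is 4 — never all 5.
So no plan with fewer than 7 crossings exists, and this one achieves 7:
1. Boatman goes to the right bank with the mantis and the toad.  [the left bank: the fly, the spider, the worm | the right bank: the mantis, the toad]
2. Boatman goes back to the left bank with the toad.  [the left bank: the fly, the spider, the toad, the worm | the right bank: the mantis]
3. Boatman goes to the right bank with the toad and the worm.  [the left bank: the fly, the spider | the right bank: the mantis, the toad, the worm]
4. Boatman goes back to the left bank with the toad.  [the left bank: the fly, the spider, the toad | the right bank: the mantis, the worm]
5. Boatman goes to the right bank with the spider and the toad.  [the left bank: the fly | the right bank: the mantis, the spider, the toad, the worm]
6. Boatman goes back to the left bank with the toad.  [the left bank: the fly, the toad | the right bank: the mantis, the spider, the worm]
7. Boatman goes to the right bank with the fly and the toad.  [the left bank: — | the right bank: the fly, the mantis, the spider, the toad, the worm]

7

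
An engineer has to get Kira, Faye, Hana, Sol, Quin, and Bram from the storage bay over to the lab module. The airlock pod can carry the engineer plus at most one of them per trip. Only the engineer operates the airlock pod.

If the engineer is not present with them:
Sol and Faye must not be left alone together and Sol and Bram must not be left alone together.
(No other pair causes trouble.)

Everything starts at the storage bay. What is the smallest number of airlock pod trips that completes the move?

Counting alone: the engineer can take at most 1 across per trip to the lab module, so moving all 6 needs at least 6 loaded trips out, with a return between consecutive ones — at least 11 crossings.
The safety rule pushes this higher. Following every safe sequence of crossings, the most of the 6 that can be at the lab module as the airlock pod arrives there on crossing 11 is 5 — never all 6.
So no plan with fewer than 13 crossings exists, and this one achieves 13:
1. Engineer goes to the lab module with Sol.
2. Engineer goes back to the storage bay alone.
3. Engineer goes to the lab module with Kira.
4. Engineer goes back to the storage bay alone.
5. Engineer goes to the lab module with Faye.
6. Engineer goes back to the storage bay with Sol.
7. Engineer goes to the lab module with Bram.
8. Engineer goes back to the storage bay alone.
9. Engineer goes to the lab module with Hana.
10. Engineer goes back to the storage bay alone.
11. Engineer goes to the lab module with Quin.
12. Engineer goes back to the storage bay alone.
13. Engineer goes to the lab module with Sol.

13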